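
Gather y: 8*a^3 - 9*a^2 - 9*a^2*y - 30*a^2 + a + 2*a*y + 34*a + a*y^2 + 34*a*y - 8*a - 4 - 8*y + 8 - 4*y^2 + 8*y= 8*a^3 - 39*a^2 + 27*a + y^2*(a - 4) + y*(-9*a^2 + 36*a) + 4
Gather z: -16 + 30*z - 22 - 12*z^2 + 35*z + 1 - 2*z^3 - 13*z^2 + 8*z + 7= -2*z^3 - 25*z^2 + 73*z - 30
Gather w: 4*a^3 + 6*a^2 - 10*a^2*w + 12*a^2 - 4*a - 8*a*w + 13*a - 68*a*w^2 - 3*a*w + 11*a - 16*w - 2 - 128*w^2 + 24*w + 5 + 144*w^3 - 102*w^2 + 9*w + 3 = 4*a^3 + 18*a^2 + 20*a + 144*w^3 + w^2*(-68*a - 230) + w*(-10*a^2 - 11*a + 17) + 6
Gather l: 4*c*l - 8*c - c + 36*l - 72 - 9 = -9*c + l*(4*c + 36) - 81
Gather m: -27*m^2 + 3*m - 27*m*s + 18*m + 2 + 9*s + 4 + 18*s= -27*m^2 + m*(21 - 27*s) + 27*s + 6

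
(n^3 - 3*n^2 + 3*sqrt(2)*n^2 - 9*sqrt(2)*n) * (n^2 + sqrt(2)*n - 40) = n^5 - 3*n^4 + 4*sqrt(2)*n^4 - 34*n^3 - 12*sqrt(2)*n^3 - 120*sqrt(2)*n^2 + 102*n^2 + 360*sqrt(2)*n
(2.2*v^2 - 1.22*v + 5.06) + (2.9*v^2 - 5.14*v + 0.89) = 5.1*v^2 - 6.36*v + 5.95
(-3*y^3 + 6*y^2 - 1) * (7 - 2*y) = 6*y^4 - 33*y^3 + 42*y^2 + 2*y - 7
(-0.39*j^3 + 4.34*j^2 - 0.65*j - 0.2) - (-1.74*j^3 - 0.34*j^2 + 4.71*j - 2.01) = 1.35*j^3 + 4.68*j^2 - 5.36*j + 1.81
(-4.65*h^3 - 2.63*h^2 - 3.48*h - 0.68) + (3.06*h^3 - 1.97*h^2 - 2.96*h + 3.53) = -1.59*h^3 - 4.6*h^2 - 6.44*h + 2.85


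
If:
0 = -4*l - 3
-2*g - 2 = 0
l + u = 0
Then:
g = -1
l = -3/4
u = 3/4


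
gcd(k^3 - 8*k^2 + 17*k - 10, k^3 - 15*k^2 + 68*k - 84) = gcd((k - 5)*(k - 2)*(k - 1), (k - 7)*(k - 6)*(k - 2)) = k - 2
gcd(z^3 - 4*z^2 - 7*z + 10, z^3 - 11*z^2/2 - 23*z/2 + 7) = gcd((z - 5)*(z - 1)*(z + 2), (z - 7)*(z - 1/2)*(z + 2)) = z + 2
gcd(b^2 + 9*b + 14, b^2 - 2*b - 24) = 1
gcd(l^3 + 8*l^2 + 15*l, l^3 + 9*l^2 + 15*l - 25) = l + 5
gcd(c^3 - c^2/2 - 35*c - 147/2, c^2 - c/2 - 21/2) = c + 3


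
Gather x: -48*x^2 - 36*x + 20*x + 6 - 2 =-48*x^2 - 16*x + 4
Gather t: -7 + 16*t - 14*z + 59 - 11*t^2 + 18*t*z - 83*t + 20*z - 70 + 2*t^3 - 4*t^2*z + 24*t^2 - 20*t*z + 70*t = 2*t^3 + t^2*(13 - 4*z) + t*(3 - 2*z) + 6*z - 18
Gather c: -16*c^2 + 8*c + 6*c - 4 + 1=-16*c^2 + 14*c - 3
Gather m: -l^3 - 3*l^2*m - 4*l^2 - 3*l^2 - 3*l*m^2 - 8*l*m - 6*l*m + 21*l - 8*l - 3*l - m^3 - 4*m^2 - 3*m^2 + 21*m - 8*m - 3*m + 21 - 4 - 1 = -l^3 - 7*l^2 + 10*l - m^3 + m^2*(-3*l - 7) + m*(-3*l^2 - 14*l + 10) + 16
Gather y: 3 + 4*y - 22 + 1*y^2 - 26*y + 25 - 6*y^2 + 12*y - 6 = -5*y^2 - 10*y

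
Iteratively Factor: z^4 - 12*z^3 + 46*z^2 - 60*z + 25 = (z - 1)*(z^3 - 11*z^2 + 35*z - 25) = (z - 1)^2*(z^2 - 10*z + 25) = (z - 5)*(z - 1)^2*(z - 5)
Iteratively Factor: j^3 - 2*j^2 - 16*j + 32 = (j - 4)*(j^2 + 2*j - 8) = (j - 4)*(j + 4)*(j - 2)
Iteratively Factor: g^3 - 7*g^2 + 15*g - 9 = (g - 1)*(g^2 - 6*g + 9) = (g - 3)*(g - 1)*(g - 3)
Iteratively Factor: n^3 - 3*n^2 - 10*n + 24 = (n - 2)*(n^2 - n - 12) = (n - 4)*(n - 2)*(n + 3)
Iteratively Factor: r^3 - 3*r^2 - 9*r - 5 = (r + 1)*(r^2 - 4*r - 5) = (r - 5)*(r + 1)*(r + 1)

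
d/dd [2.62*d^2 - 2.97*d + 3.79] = 5.24*d - 2.97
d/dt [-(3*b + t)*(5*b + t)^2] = (-11*b - 3*t)*(5*b + t)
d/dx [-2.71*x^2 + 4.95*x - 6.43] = 4.95 - 5.42*x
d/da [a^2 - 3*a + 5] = 2*a - 3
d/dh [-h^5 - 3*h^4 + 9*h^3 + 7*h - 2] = -5*h^4 - 12*h^3 + 27*h^2 + 7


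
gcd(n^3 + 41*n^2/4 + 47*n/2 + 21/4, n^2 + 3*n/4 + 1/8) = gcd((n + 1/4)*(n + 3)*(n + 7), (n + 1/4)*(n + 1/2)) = n + 1/4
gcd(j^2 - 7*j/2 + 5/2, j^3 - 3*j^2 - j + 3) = j - 1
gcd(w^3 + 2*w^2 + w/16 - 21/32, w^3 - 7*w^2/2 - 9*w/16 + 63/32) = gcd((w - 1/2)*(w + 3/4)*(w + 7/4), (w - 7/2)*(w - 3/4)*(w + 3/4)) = w + 3/4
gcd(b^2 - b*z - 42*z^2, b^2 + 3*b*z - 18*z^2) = b + 6*z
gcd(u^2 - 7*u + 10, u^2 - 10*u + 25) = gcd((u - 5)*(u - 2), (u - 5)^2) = u - 5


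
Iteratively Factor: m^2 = (m)*(m)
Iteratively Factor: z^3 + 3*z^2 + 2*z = (z + 2)*(z^2 + z) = z*(z + 2)*(z + 1)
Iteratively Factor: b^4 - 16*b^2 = (b - 4)*(b^3 + 4*b^2) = b*(b - 4)*(b^2 + 4*b) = b*(b - 4)*(b + 4)*(b)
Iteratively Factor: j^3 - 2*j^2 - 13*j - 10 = (j + 2)*(j^2 - 4*j - 5) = (j - 5)*(j + 2)*(j + 1)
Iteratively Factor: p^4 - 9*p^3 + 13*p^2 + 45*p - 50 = (p - 5)*(p^3 - 4*p^2 - 7*p + 10) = (p - 5)*(p + 2)*(p^2 - 6*p + 5) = (p - 5)*(p - 1)*(p + 2)*(p - 5)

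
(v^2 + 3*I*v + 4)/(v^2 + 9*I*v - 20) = (v - I)/(v + 5*I)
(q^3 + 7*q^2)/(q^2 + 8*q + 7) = q^2/(q + 1)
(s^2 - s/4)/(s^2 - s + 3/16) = 4*s/(4*s - 3)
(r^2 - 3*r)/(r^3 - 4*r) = (r - 3)/(r^2 - 4)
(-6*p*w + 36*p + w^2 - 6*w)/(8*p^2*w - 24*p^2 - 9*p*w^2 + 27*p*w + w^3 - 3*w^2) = (-6*p*w + 36*p + w^2 - 6*w)/(8*p^2*w - 24*p^2 - 9*p*w^2 + 27*p*w + w^3 - 3*w^2)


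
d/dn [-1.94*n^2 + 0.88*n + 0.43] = 0.88 - 3.88*n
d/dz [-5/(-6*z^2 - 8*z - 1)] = 20*(-3*z - 2)/(6*z^2 + 8*z + 1)^2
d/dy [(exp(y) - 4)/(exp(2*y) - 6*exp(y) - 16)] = (-2*(exp(y) - 4)*(exp(y) - 3) + exp(2*y) - 6*exp(y) - 16)*exp(y)/(-exp(2*y) + 6*exp(y) + 16)^2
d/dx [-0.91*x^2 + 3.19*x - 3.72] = 3.19 - 1.82*x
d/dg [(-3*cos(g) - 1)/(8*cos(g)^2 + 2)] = -(4*sin(2*g) + 3*sin(3*g))/(2*(2*cos(2*g) + 3)^2)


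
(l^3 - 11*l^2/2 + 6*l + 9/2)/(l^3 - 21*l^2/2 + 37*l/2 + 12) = (l - 3)/(l - 8)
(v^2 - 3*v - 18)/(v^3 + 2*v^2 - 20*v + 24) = (v^2 - 3*v - 18)/(v^3 + 2*v^2 - 20*v + 24)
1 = 1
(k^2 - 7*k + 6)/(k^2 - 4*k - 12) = (k - 1)/(k + 2)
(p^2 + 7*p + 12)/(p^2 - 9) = (p + 4)/(p - 3)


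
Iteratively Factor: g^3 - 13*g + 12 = (g + 4)*(g^2 - 4*g + 3) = (g - 3)*(g + 4)*(g - 1)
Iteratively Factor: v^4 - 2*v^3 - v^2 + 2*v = (v - 1)*(v^3 - v^2 - 2*v) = (v - 2)*(v - 1)*(v^2 + v) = (v - 2)*(v - 1)*(v + 1)*(v)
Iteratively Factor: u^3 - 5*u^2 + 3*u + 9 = (u - 3)*(u^2 - 2*u - 3) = (u - 3)*(u + 1)*(u - 3)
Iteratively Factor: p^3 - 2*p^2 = (p)*(p^2 - 2*p) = p*(p - 2)*(p)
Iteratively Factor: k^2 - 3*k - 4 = (k + 1)*(k - 4)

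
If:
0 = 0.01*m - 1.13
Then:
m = 113.00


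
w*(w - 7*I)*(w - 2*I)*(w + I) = w^4 - 8*I*w^3 - 5*w^2 - 14*I*w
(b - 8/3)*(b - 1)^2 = b^3 - 14*b^2/3 + 19*b/3 - 8/3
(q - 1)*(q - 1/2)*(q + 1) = q^3 - q^2/2 - q + 1/2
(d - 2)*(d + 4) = d^2 + 2*d - 8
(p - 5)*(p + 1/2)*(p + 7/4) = p^3 - 11*p^2/4 - 83*p/8 - 35/8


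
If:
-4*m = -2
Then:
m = 1/2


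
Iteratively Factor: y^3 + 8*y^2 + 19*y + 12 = (y + 1)*(y^2 + 7*y + 12) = (y + 1)*(y + 4)*(y + 3)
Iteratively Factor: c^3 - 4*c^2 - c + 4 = (c + 1)*(c^2 - 5*c + 4) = (c - 1)*(c + 1)*(c - 4)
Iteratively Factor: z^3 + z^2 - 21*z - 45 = (z + 3)*(z^2 - 2*z - 15) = (z + 3)^2*(z - 5)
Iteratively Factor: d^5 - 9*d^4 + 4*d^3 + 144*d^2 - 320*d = (d + 4)*(d^4 - 13*d^3 + 56*d^2 - 80*d) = (d - 4)*(d + 4)*(d^3 - 9*d^2 + 20*d) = (d - 5)*(d - 4)*(d + 4)*(d^2 - 4*d) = (d - 5)*(d - 4)^2*(d + 4)*(d)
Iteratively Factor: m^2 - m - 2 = (m - 2)*(m + 1)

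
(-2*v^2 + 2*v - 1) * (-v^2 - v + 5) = 2*v^4 - 11*v^2 + 11*v - 5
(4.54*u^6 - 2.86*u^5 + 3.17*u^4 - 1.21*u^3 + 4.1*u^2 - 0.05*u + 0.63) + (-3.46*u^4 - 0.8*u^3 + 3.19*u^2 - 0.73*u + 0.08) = 4.54*u^6 - 2.86*u^5 - 0.29*u^4 - 2.01*u^3 + 7.29*u^2 - 0.78*u + 0.71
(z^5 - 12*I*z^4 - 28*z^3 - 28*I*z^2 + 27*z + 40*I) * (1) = z^5 - 12*I*z^4 - 28*z^3 - 28*I*z^2 + 27*z + 40*I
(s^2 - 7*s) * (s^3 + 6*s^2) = s^5 - s^4 - 42*s^3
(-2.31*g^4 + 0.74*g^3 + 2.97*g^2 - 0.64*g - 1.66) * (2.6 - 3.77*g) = 8.7087*g^5 - 8.7958*g^4 - 9.2729*g^3 + 10.1348*g^2 + 4.5942*g - 4.316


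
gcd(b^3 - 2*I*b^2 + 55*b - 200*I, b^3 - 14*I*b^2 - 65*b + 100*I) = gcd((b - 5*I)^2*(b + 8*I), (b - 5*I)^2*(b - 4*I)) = b^2 - 10*I*b - 25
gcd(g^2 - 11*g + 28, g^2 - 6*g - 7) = g - 7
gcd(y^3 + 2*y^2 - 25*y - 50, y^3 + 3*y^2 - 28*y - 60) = y^2 - 3*y - 10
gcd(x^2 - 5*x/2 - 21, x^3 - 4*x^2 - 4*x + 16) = 1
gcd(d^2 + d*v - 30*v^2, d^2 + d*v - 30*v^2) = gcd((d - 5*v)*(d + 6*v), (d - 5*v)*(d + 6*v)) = -d^2 - d*v + 30*v^2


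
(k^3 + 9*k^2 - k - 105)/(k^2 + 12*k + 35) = k - 3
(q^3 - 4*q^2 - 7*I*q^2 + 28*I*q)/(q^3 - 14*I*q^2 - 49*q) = (q - 4)/(q - 7*I)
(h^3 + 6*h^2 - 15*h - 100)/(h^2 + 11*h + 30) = (h^2 + h - 20)/(h + 6)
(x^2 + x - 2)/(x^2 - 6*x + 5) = (x + 2)/(x - 5)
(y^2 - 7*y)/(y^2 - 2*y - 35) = y/(y + 5)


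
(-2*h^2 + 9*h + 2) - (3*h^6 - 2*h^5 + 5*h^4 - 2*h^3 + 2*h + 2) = -3*h^6 + 2*h^5 - 5*h^4 + 2*h^3 - 2*h^2 + 7*h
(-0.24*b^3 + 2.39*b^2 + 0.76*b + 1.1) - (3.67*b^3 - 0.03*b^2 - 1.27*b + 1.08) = -3.91*b^3 + 2.42*b^2 + 2.03*b + 0.02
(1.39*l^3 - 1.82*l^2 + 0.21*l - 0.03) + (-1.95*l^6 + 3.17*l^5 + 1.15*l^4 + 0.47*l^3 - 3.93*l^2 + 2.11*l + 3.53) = -1.95*l^6 + 3.17*l^5 + 1.15*l^4 + 1.86*l^3 - 5.75*l^2 + 2.32*l + 3.5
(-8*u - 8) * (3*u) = -24*u^2 - 24*u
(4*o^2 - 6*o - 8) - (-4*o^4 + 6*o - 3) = 4*o^4 + 4*o^2 - 12*o - 5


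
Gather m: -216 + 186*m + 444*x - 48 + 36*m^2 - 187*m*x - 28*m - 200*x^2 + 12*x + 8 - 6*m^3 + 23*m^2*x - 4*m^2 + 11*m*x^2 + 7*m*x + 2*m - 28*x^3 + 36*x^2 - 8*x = -6*m^3 + m^2*(23*x + 32) + m*(11*x^2 - 180*x + 160) - 28*x^3 - 164*x^2 + 448*x - 256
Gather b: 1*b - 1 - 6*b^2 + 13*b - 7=-6*b^2 + 14*b - 8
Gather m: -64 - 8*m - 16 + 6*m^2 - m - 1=6*m^2 - 9*m - 81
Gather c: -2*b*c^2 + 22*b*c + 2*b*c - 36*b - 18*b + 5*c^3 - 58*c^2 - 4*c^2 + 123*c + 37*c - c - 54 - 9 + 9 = -54*b + 5*c^3 + c^2*(-2*b - 62) + c*(24*b + 159) - 54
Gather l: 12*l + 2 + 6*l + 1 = 18*l + 3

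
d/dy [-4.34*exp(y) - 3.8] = -4.34*exp(y)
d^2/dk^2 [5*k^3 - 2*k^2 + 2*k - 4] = 30*k - 4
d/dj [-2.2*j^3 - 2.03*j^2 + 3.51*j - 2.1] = -6.6*j^2 - 4.06*j + 3.51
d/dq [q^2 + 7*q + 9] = 2*q + 7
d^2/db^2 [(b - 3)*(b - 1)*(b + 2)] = 6*b - 4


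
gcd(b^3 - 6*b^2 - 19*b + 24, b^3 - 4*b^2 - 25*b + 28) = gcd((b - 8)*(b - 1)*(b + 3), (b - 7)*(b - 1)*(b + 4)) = b - 1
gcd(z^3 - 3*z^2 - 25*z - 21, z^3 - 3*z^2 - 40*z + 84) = z - 7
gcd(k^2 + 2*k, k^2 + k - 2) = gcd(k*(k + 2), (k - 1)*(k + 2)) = k + 2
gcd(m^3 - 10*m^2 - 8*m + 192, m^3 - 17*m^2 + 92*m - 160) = m - 8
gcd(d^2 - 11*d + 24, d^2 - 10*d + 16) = d - 8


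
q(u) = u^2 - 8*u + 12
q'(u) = 2*u - 8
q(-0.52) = 16.43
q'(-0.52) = -9.04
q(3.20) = -3.36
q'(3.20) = -1.60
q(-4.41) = 66.73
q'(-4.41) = -16.82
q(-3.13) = 46.84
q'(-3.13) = -14.26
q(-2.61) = 39.69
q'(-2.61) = -13.22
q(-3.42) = 51.06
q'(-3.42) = -14.84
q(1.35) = 3.02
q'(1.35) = -5.30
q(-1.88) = 30.57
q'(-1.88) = -11.76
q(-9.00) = 165.00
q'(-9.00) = -26.00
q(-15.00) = 357.00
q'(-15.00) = -38.00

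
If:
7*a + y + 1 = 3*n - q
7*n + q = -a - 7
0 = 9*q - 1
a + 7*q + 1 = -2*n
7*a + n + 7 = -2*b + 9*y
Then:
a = 16/45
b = -3133/90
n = -16/15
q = 1/9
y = -34/5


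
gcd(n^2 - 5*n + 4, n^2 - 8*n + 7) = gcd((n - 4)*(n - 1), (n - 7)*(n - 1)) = n - 1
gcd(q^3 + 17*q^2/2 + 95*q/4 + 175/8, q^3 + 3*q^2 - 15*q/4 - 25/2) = q^2 + 5*q + 25/4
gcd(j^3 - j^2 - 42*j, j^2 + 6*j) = j^2 + 6*j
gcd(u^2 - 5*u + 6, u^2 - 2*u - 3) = u - 3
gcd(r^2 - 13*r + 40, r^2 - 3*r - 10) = r - 5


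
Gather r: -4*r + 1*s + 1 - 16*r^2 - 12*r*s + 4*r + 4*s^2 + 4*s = -16*r^2 - 12*r*s + 4*s^2 + 5*s + 1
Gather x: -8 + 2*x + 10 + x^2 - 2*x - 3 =x^2 - 1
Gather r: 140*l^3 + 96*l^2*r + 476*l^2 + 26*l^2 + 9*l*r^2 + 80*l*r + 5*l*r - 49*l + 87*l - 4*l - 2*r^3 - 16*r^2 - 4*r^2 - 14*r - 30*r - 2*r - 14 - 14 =140*l^3 + 502*l^2 + 34*l - 2*r^3 + r^2*(9*l - 20) + r*(96*l^2 + 85*l - 46) - 28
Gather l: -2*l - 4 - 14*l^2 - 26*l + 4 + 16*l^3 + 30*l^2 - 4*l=16*l^3 + 16*l^2 - 32*l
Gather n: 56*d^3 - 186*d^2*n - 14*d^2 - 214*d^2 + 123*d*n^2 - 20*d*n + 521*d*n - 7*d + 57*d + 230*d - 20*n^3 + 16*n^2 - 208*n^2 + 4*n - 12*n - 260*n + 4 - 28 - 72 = 56*d^3 - 228*d^2 + 280*d - 20*n^3 + n^2*(123*d - 192) + n*(-186*d^2 + 501*d - 268) - 96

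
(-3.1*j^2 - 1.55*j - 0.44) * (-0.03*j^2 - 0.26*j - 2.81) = 0.093*j^4 + 0.8525*j^3 + 9.1272*j^2 + 4.4699*j + 1.2364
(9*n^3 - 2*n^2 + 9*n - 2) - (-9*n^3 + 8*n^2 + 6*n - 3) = 18*n^3 - 10*n^2 + 3*n + 1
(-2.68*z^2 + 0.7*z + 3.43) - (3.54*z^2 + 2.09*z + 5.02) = -6.22*z^2 - 1.39*z - 1.59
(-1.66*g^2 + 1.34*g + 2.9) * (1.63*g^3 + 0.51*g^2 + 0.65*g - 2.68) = -2.7058*g^5 + 1.3376*g^4 + 4.3314*g^3 + 6.7988*g^2 - 1.7062*g - 7.772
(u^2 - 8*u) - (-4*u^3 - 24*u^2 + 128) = 4*u^3 + 25*u^2 - 8*u - 128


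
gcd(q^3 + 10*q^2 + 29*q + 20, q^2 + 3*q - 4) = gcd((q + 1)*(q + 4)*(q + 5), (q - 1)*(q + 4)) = q + 4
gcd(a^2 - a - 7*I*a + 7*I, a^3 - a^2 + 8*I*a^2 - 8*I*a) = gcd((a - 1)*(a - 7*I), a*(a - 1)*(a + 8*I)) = a - 1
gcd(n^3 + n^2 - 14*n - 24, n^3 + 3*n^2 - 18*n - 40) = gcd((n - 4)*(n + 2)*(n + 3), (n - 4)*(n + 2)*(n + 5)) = n^2 - 2*n - 8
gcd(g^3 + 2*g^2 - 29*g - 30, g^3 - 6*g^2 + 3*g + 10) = g^2 - 4*g - 5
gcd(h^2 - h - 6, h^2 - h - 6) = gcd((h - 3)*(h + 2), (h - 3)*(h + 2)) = h^2 - h - 6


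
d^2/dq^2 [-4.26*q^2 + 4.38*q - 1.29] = -8.52000000000000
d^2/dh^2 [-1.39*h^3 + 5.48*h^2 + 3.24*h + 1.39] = 10.96 - 8.34*h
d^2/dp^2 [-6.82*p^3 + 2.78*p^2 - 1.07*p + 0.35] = 5.56 - 40.92*p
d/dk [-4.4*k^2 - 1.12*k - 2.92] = -8.8*k - 1.12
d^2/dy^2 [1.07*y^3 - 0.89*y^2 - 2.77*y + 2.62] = 6.42*y - 1.78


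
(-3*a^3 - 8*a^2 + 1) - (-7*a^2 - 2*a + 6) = -3*a^3 - a^2 + 2*a - 5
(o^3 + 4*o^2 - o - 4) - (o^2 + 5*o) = o^3 + 3*o^2 - 6*o - 4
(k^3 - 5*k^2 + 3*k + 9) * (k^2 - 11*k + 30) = k^5 - 16*k^4 + 88*k^3 - 174*k^2 - 9*k + 270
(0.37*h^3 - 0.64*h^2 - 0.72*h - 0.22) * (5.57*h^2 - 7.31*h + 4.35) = 2.0609*h^5 - 6.2695*h^4 + 2.2775*h^3 + 1.2538*h^2 - 1.5238*h - 0.957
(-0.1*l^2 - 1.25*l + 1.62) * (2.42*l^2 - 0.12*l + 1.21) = -0.242*l^4 - 3.013*l^3 + 3.9494*l^2 - 1.7069*l + 1.9602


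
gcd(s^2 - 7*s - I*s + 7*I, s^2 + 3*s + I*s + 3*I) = 1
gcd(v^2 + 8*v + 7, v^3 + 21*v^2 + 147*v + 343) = v + 7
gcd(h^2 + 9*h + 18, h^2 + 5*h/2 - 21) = h + 6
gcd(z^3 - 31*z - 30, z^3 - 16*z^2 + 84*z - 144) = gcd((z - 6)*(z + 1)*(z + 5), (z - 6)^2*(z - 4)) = z - 6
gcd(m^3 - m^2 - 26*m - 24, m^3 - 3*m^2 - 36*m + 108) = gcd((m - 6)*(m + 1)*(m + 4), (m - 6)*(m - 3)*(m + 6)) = m - 6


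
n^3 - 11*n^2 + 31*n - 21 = (n - 7)*(n - 3)*(n - 1)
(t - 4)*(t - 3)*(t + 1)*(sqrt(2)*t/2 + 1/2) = sqrt(2)*t^4/2 - 3*sqrt(2)*t^3 + t^3/2 - 3*t^2 + 5*sqrt(2)*t^2/2 + 5*t/2 + 6*sqrt(2)*t + 6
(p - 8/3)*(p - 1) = p^2 - 11*p/3 + 8/3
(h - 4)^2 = h^2 - 8*h + 16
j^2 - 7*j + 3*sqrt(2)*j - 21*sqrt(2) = (j - 7)*(j + 3*sqrt(2))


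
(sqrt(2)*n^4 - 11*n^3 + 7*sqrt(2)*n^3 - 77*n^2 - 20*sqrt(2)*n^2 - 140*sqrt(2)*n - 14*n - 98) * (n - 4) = sqrt(2)*n^5 - 11*n^4 + 3*sqrt(2)*n^4 - 48*sqrt(2)*n^3 - 33*n^3 - 60*sqrt(2)*n^2 + 294*n^2 - 42*n + 560*sqrt(2)*n + 392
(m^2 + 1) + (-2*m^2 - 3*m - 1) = -m^2 - 3*m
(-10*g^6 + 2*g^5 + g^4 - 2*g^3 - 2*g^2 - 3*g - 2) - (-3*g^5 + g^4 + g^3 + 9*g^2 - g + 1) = -10*g^6 + 5*g^5 - 3*g^3 - 11*g^2 - 2*g - 3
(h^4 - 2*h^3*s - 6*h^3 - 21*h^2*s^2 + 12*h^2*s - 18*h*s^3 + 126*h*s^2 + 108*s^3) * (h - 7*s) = h^5 - 9*h^4*s - 6*h^4 - 7*h^3*s^2 + 54*h^3*s + 129*h^2*s^3 + 42*h^2*s^2 + 126*h*s^4 - 774*h*s^3 - 756*s^4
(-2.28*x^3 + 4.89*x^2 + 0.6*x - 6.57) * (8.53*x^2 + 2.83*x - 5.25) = -19.4484*x^5 + 35.2593*x^4 + 30.9267*x^3 - 80.0166*x^2 - 21.7431*x + 34.4925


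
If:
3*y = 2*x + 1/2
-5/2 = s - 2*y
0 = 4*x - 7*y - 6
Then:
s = -33/2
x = -43/4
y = -7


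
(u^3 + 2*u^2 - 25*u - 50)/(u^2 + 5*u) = u - 3 - 10/u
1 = 1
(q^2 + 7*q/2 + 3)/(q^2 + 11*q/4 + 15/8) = 4*(q + 2)/(4*q + 5)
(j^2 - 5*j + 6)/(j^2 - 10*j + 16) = (j - 3)/(j - 8)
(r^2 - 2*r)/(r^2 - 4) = r/(r + 2)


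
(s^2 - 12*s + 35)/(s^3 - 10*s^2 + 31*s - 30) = (s - 7)/(s^2 - 5*s + 6)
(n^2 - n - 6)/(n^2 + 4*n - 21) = (n + 2)/(n + 7)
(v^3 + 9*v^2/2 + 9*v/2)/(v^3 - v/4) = 2*(2*v^2 + 9*v + 9)/(4*v^2 - 1)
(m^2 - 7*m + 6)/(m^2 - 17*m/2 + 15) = 2*(m - 1)/(2*m - 5)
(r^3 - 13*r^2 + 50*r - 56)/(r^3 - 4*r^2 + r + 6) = (r^2 - 11*r + 28)/(r^2 - 2*r - 3)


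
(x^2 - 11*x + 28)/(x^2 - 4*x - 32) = (-x^2 + 11*x - 28)/(-x^2 + 4*x + 32)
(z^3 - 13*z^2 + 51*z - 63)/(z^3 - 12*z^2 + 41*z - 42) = (z - 3)/(z - 2)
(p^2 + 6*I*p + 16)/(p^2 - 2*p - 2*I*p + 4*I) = (p + 8*I)/(p - 2)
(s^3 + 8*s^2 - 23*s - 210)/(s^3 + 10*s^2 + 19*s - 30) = (s^2 + 2*s - 35)/(s^2 + 4*s - 5)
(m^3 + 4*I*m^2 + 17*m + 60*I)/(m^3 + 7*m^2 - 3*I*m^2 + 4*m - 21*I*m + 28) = (m^2 + 8*I*m - 15)/(m^2 + m*(7 + I) + 7*I)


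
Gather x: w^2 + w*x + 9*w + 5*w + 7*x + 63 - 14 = w^2 + 14*w + x*(w + 7) + 49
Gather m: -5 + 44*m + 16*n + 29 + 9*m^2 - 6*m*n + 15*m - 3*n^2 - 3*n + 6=9*m^2 + m*(59 - 6*n) - 3*n^2 + 13*n + 30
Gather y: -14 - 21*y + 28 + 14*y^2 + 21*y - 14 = 14*y^2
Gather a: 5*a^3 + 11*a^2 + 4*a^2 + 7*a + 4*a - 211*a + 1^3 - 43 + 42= 5*a^3 + 15*a^2 - 200*a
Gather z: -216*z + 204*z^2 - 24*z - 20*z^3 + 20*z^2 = -20*z^3 + 224*z^2 - 240*z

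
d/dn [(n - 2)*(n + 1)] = 2*n - 1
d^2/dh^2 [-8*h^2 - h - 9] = -16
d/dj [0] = 0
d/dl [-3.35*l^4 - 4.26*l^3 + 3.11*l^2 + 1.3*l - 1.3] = -13.4*l^3 - 12.78*l^2 + 6.22*l + 1.3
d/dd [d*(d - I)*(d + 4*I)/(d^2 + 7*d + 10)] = (d^4 + 14*d^3 + d^2*(26 + 21*I) + 60*I*d + 40)/(d^4 + 14*d^3 + 69*d^2 + 140*d + 100)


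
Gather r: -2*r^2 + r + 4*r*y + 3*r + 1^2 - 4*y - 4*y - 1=-2*r^2 + r*(4*y + 4) - 8*y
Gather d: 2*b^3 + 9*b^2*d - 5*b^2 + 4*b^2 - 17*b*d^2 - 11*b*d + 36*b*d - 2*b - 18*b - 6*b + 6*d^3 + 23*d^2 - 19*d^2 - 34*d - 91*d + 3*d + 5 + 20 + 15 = 2*b^3 - b^2 - 26*b + 6*d^3 + d^2*(4 - 17*b) + d*(9*b^2 + 25*b - 122) + 40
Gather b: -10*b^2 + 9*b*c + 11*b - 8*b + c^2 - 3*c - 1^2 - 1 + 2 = -10*b^2 + b*(9*c + 3) + c^2 - 3*c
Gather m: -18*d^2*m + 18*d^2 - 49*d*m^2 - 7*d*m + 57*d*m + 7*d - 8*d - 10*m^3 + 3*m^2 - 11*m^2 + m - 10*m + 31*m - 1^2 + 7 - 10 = 18*d^2 - d - 10*m^3 + m^2*(-49*d - 8) + m*(-18*d^2 + 50*d + 22) - 4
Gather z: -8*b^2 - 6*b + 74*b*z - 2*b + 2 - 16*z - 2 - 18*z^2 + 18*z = -8*b^2 - 8*b - 18*z^2 + z*(74*b + 2)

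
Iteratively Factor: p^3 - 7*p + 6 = (p - 1)*(p^2 + p - 6) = (p - 2)*(p - 1)*(p + 3)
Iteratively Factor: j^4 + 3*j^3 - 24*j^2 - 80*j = (j + 4)*(j^3 - j^2 - 20*j) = (j - 5)*(j + 4)*(j^2 + 4*j) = j*(j - 5)*(j + 4)*(j + 4)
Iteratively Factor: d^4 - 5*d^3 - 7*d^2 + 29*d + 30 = (d + 1)*(d^3 - 6*d^2 - d + 30) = (d - 3)*(d + 1)*(d^2 - 3*d - 10) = (d - 5)*(d - 3)*(d + 1)*(d + 2)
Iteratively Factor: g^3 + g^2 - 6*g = (g + 3)*(g^2 - 2*g) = g*(g + 3)*(g - 2)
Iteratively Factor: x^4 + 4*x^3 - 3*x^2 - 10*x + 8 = (x - 1)*(x^3 + 5*x^2 + 2*x - 8) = (x - 1)*(x + 4)*(x^2 + x - 2) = (x - 1)^2*(x + 4)*(x + 2)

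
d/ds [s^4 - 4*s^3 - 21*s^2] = 2*s*(2*s^2 - 6*s - 21)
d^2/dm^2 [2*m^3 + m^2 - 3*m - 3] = 12*m + 2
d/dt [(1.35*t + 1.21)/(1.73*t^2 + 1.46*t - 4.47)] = (2.3355*t^2 + 1.971*t - (1.35*t + 1.21)*(3.46*t + 1.46) - 6.0345)/(1.73*t^2 + 1.46*t - 4.47)^2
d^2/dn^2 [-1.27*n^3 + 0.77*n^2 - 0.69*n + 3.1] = 1.54 - 7.62*n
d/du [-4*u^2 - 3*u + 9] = -8*u - 3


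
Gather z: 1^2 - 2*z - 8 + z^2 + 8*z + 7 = z^2 + 6*z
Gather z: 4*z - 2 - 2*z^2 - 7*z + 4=-2*z^2 - 3*z + 2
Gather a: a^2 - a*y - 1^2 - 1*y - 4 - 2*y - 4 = a^2 - a*y - 3*y - 9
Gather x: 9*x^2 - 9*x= 9*x^2 - 9*x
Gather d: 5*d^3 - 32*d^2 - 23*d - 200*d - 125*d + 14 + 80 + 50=5*d^3 - 32*d^2 - 348*d + 144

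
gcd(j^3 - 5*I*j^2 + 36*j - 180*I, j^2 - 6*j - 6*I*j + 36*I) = j - 6*I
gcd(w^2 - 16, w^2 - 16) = w^2 - 16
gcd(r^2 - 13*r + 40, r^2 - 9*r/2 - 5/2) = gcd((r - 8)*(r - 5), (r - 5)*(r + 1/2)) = r - 5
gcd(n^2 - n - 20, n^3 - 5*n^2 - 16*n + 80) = n^2 - n - 20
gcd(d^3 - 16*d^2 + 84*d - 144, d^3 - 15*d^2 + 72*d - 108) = d^2 - 12*d + 36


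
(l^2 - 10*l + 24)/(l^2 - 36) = (l - 4)/(l + 6)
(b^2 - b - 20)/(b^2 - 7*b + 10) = (b + 4)/(b - 2)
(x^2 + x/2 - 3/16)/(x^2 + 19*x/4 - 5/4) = (x + 3/4)/(x + 5)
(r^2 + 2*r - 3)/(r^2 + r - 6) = (r - 1)/(r - 2)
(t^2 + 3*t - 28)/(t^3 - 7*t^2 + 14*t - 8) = (t + 7)/(t^2 - 3*t + 2)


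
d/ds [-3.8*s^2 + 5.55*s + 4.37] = 5.55 - 7.6*s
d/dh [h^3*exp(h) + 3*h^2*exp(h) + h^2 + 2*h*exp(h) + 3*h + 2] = h^3*exp(h) + 6*h^2*exp(h) + 8*h*exp(h) + 2*h + 2*exp(h) + 3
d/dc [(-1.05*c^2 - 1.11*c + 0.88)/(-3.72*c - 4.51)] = (3.906*c^2 + 9.471*c + 8.2797)/(13.8384*c^2 + 33.5544*c + 20.3401)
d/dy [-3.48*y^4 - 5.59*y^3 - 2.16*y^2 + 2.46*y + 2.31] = -13.92*y^3 - 16.77*y^2 - 4.32*y + 2.46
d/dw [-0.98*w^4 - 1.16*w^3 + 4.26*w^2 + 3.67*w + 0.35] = -3.92*w^3 - 3.48*w^2 + 8.52*w + 3.67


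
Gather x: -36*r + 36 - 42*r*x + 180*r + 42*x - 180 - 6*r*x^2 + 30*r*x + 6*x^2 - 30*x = 144*r + x^2*(6 - 6*r) + x*(12 - 12*r) - 144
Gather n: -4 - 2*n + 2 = -2*n - 2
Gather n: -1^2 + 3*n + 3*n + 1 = 6*n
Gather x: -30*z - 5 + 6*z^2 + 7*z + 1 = 6*z^2 - 23*z - 4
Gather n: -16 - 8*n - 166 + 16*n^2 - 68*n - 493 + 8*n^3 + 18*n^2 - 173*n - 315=8*n^3 + 34*n^2 - 249*n - 990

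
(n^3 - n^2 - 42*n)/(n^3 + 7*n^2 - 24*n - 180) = n*(n - 7)/(n^2 + n - 30)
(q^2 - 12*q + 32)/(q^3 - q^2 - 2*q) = (-q^2 + 12*q - 32)/(q*(-q^2 + q + 2))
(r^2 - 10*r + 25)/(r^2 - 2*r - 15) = (r - 5)/(r + 3)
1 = 1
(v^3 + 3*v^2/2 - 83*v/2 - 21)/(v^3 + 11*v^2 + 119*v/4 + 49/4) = 2*(v - 6)/(2*v + 7)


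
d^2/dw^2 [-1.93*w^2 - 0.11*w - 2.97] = -3.86000000000000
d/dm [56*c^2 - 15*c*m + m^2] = -15*c + 2*m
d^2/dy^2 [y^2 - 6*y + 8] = 2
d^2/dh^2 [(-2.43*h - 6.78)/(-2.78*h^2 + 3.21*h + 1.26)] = ((-40.5324*h - 22.0962)*(-2.78*h^2 + 3.21*h + 1.26) - (2.43*h + 6.78)*(5.56*h - 3.21)*(11.12*h - 6.42))/(-2.78*h^2 + 3.21*h + 1.26)^3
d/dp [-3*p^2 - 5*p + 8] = -6*p - 5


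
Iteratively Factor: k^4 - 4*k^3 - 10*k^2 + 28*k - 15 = (k - 1)*(k^3 - 3*k^2 - 13*k + 15) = (k - 1)*(k + 3)*(k^2 - 6*k + 5) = (k - 5)*(k - 1)*(k + 3)*(k - 1)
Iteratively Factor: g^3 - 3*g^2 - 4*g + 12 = (g - 2)*(g^2 - g - 6) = (g - 3)*(g - 2)*(g + 2)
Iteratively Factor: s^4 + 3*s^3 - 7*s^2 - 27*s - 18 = (s - 3)*(s^3 + 6*s^2 + 11*s + 6) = (s - 3)*(s + 1)*(s^2 + 5*s + 6) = (s - 3)*(s + 1)*(s + 2)*(s + 3)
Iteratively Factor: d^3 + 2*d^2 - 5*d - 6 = (d + 3)*(d^2 - d - 2) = (d - 2)*(d + 3)*(d + 1)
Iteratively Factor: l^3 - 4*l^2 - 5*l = (l + 1)*(l^2 - 5*l) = l*(l + 1)*(l - 5)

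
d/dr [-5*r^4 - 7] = -20*r^3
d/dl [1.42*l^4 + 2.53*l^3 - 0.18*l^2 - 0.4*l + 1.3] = 5.68*l^3 + 7.59*l^2 - 0.36*l - 0.4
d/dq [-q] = -1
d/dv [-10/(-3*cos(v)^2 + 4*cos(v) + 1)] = 20*(3*cos(v) - 2)*sin(v)/(-3*cos(v)^2 + 4*cos(v) + 1)^2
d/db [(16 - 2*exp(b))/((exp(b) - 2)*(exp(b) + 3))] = 2*(exp(2*b) - 16*exp(b) - 2)*exp(b)/(exp(4*b) + 2*exp(3*b) - 11*exp(2*b) - 12*exp(b) + 36)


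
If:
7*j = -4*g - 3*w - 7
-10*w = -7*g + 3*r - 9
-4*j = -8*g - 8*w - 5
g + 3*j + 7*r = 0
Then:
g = -8325/8504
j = -1037/2126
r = 2967/8504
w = 117/1063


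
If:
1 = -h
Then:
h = -1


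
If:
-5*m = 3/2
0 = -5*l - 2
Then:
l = -2/5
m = -3/10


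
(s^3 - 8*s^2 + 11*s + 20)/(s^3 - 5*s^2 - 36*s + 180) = (s^2 - 3*s - 4)/(s^2 - 36)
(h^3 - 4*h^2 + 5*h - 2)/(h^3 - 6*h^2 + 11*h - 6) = (h - 1)/(h - 3)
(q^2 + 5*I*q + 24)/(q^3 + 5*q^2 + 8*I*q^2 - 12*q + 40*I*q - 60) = (q^2 + 5*I*q + 24)/(q^3 + q^2*(5 + 8*I) + q*(-12 + 40*I) - 60)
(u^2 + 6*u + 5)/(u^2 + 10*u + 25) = (u + 1)/(u + 5)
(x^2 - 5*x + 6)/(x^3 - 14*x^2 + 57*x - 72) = (x - 2)/(x^2 - 11*x + 24)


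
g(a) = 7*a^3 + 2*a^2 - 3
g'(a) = 21*a^2 + 4*a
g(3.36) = 285.11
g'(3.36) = 250.52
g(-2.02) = -52.54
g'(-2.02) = 77.61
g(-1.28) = -14.40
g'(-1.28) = 29.29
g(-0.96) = -7.35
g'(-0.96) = 15.51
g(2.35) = 98.89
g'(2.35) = 125.37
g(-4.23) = -497.02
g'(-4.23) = 358.83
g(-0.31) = -3.02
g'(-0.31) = 0.78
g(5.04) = 943.97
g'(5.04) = 553.59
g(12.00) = 12381.00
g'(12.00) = 3072.00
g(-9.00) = -4944.00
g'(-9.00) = 1665.00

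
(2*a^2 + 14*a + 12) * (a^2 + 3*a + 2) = 2*a^4 + 20*a^3 + 58*a^2 + 64*a + 24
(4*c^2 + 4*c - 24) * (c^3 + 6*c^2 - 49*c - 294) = 4*c^5 + 28*c^4 - 196*c^3 - 1516*c^2 + 7056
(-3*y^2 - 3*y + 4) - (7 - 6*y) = -3*y^2 + 3*y - 3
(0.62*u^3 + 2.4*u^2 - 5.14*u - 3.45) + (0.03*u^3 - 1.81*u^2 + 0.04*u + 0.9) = 0.65*u^3 + 0.59*u^2 - 5.1*u - 2.55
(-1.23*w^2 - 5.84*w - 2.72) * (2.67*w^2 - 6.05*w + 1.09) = -3.2841*w^4 - 8.1513*w^3 + 26.7289*w^2 + 10.0904*w - 2.9648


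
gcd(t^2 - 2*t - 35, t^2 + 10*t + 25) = t + 5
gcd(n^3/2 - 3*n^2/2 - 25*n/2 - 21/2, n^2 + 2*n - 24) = 1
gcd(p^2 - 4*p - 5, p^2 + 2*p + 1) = p + 1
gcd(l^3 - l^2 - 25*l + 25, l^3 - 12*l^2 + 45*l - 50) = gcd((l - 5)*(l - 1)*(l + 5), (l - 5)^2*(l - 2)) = l - 5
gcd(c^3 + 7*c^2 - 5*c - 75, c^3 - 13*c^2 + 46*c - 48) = c - 3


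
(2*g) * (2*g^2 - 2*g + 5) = 4*g^3 - 4*g^2 + 10*g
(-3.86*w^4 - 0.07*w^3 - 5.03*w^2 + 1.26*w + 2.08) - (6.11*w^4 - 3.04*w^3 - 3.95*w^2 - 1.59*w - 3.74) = -9.97*w^4 + 2.97*w^3 - 1.08*w^2 + 2.85*w + 5.82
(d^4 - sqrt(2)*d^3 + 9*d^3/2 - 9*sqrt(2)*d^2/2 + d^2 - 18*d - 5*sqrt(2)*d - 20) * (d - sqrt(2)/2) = d^5 - 3*sqrt(2)*d^4/2 + 9*d^4/2 - 27*sqrt(2)*d^3/4 + 2*d^3 - 27*d^2/2 - 11*sqrt(2)*d^2/2 - 15*d + 9*sqrt(2)*d + 10*sqrt(2)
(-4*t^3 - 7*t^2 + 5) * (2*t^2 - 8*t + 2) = -8*t^5 + 18*t^4 + 48*t^3 - 4*t^2 - 40*t + 10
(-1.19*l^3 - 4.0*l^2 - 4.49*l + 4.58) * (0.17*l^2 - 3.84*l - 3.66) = -0.2023*l^5 + 3.8896*l^4 + 18.9521*l^3 + 32.6602*l^2 - 1.1538*l - 16.7628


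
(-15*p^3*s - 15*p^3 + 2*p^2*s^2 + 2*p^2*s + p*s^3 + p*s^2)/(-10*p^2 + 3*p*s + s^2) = p*(3*p*s + 3*p - s^2 - s)/(2*p - s)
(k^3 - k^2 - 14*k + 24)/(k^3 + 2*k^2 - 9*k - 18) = (k^2 + 2*k - 8)/(k^2 + 5*k + 6)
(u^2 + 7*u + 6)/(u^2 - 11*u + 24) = (u^2 + 7*u + 6)/(u^2 - 11*u + 24)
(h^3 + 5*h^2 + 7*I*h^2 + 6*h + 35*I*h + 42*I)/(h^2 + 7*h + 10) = (h^2 + h*(3 + 7*I) + 21*I)/(h + 5)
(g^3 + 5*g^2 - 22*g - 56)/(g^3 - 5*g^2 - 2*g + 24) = (g + 7)/(g - 3)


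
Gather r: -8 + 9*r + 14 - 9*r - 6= 0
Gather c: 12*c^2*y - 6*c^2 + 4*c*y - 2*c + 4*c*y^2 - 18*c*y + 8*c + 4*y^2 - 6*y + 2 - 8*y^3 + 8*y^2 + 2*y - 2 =c^2*(12*y - 6) + c*(4*y^2 - 14*y + 6) - 8*y^3 + 12*y^2 - 4*y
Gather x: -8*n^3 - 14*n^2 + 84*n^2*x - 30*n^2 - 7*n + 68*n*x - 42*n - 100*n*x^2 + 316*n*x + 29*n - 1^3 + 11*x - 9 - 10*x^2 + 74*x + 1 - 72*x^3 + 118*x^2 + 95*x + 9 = -8*n^3 - 44*n^2 - 20*n - 72*x^3 + x^2*(108 - 100*n) + x*(84*n^2 + 384*n + 180)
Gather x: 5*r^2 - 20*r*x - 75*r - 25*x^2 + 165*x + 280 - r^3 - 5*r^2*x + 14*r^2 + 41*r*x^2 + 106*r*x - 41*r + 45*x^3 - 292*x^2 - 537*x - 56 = -r^3 + 19*r^2 - 116*r + 45*x^3 + x^2*(41*r - 317) + x*(-5*r^2 + 86*r - 372) + 224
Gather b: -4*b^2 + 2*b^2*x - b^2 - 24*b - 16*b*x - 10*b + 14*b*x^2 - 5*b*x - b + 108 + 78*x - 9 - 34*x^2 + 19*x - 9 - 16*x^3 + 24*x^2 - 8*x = b^2*(2*x - 5) + b*(14*x^2 - 21*x - 35) - 16*x^3 - 10*x^2 + 89*x + 90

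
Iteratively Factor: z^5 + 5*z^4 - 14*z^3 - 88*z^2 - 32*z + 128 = (z + 2)*(z^4 + 3*z^3 - 20*z^2 - 48*z + 64) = (z - 4)*(z + 2)*(z^3 + 7*z^2 + 8*z - 16) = (z - 4)*(z + 2)*(z + 4)*(z^2 + 3*z - 4) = (z - 4)*(z + 2)*(z + 4)^2*(z - 1)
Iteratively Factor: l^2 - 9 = (l + 3)*(l - 3)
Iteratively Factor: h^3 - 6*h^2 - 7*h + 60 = (h + 3)*(h^2 - 9*h + 20) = (h - 4)*(h + 3)*(h - 5)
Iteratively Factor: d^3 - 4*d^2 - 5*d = (d)*(d^2 - 4*d - 5) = d*(d + 1)*(d - 5)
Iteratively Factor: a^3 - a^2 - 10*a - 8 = (a + 2)*(a^2 - 3*a - 4) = (a - 4)*(a + 2)*(a + 1)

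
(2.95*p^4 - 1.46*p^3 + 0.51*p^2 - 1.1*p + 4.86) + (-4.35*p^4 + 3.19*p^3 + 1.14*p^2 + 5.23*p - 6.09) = -1.4*p^4 + 1.73*p^3 + 1.65*p^2 + 4.13*p - 1.23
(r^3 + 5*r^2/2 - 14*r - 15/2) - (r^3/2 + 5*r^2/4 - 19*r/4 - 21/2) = r^3/2 + 5*r^2/4 - 37*r/4 + 3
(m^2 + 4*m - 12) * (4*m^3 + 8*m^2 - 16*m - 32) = 4*m^5 + 24*m^4 - 32*m^3 - 192*m^2 + 64*m + 384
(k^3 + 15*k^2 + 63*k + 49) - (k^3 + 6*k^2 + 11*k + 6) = 9*k^2 + 52*k + 43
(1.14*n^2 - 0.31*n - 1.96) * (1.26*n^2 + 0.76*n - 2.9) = 1.4364*n^4 + 0.4758*n^3 - 6.0112*n^2 - 0.5906*n + 5.684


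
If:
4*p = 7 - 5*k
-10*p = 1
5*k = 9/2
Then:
No Solution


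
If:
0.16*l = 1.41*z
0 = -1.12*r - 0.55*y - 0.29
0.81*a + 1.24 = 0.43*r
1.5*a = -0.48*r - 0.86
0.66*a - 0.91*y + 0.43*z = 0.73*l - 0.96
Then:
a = -0.93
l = 4.27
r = 1.13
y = -2.82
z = 0.48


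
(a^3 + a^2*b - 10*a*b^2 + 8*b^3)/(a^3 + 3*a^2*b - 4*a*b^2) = (a - 2*b)/a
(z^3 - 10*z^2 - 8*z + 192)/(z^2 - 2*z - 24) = z - 8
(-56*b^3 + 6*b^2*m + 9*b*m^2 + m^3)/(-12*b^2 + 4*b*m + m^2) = (28*b^2 + 11*b*m + m^2)/(6*b + m)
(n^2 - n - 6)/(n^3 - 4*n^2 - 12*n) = (n - 3)/(n*(n - 6))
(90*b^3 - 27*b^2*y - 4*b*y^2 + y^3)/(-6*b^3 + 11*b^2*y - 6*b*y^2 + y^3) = (-30*b^2 - b*y + y^2)/(2*b^2 - 3*b*y + y^2)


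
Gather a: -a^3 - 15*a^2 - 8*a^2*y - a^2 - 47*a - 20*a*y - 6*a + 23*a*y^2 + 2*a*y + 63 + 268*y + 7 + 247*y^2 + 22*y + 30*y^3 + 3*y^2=-a^3 + a^2*(-8*y - 16) + a*(23*y^2 - 18*y - 53) + 30*y^3 + 250*y^2 + 290*y + 70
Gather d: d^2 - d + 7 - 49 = d^2 - d - 42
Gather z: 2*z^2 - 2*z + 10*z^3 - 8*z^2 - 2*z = 10*z^3 - 6*z^2 - 4*z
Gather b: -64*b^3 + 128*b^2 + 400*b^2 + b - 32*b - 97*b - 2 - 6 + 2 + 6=-64*b^3 + 528*b^2 - 128*b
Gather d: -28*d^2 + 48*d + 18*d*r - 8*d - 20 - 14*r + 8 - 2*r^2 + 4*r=-28*d^2 + d*(18*r + 40) - 2*r^2 - 10*r - 12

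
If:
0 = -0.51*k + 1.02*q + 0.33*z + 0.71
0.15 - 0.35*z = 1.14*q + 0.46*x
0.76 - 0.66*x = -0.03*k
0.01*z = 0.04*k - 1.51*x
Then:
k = -4.43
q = 49.23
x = 0.95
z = -161.18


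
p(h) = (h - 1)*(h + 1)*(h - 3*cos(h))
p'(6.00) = 43.10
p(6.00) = 109.18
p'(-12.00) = 721.95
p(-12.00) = -2078.01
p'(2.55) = 40.41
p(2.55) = 27.73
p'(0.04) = -1.35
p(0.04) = 2.95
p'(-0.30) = 1.80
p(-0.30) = 2.88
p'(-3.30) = 16.80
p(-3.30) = -3.34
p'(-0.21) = 0.96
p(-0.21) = 3.01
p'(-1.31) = 4.10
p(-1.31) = -1.49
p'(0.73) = -3.60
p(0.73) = 0.70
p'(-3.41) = 22.61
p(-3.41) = -5.50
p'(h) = (h - 1)*(h + 1)*(3*sin(h) + 1) + (h - 1)*(h - 3*cos(h)) + (h + 1)*(h - 3*cos(h))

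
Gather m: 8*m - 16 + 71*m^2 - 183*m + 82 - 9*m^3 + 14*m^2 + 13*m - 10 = -9*m^3 + 85*m^2 - 162*m + 56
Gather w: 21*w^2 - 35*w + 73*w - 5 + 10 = 21*w^2 + 38*w + 5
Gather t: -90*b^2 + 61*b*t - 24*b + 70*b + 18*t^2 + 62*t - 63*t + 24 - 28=-90*b^2 + 46*b + 18*t^2 + t*(61*b - 1) - 4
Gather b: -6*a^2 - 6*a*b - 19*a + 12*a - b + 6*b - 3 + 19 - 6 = -6*a^2 - 7*a + b*(5 - 6*a) + 10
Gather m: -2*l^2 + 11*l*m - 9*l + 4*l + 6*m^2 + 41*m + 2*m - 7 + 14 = -2*l^2 - 5*l + 6*m^2 + m*(11*l + 43) + 7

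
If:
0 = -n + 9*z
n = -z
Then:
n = 0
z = 0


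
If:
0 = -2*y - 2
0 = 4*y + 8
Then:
No Solution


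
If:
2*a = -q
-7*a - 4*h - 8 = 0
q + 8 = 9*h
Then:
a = -104/55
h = 72/55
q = 208/55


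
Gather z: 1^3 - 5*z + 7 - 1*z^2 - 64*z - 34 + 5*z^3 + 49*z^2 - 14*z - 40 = 5*z^3 + 48*z^2 - 83*z - 66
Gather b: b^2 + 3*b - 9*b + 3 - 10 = b^2 - 6*b - 7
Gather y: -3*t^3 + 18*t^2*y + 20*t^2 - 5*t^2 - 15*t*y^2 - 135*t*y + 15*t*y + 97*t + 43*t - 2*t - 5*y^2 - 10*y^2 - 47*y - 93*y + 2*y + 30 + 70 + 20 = -3*t^3 + 15*t^2 + 138*t + y^2*(-15*t - 15) + y*(18*t^2 - 120*t - 138) + 120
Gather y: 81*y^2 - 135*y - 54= 81*y^2 - 135*y - 54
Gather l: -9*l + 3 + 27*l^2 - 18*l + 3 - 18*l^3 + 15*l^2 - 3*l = -18*l^3 + 42*l^2 - 30*l + 6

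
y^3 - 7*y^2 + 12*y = y*(y - 4)*(y - 3)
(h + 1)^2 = h^2 + 2*h + 1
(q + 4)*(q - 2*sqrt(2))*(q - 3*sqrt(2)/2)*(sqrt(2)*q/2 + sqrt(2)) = sqrt(2)*q^4/2 - 7*q^3/2 + 3*sqrt(2)*q^3 - 21*q^2 + 7*sqrt(2)*q^2 - 28*q + 18*sqrt(2)*q + 24*sqrt(2)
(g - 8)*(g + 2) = g^2 - 6*g - 16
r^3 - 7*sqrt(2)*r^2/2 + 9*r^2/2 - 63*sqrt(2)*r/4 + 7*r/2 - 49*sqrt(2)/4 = (r + 1)*(r + 7/2)*(r - 7*sqrt(2)/2)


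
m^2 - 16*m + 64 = (m - 8)^2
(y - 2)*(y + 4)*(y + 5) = y^3 + 7*y^2 + 2*y - 40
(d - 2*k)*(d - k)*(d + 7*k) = d^3 + 4*d^2*k - 19*d*k^2 + 14*k^3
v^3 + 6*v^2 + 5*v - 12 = (v - 1)*(v + 3)*(v + 4)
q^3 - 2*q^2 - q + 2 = (q - 2)*(q - 1)*(q + 1)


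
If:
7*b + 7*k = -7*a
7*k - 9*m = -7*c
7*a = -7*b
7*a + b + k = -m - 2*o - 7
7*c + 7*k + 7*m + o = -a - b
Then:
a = -31*o/96 - 7/6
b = 31*o/96 + 7/6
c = -9*o/112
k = 0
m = -o/16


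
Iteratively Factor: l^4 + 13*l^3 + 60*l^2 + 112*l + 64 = (l + 4)*(l^3 + 9*l^2 + 24*l + 16) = (l + 4)^2*(l^2 + 5*l + 4) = (l + 4)^3*(l + 1)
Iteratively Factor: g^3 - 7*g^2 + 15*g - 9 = (g - 3)*(g^2 - 4*g + 3) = (g - 3)*(g - 1)*(g - 3)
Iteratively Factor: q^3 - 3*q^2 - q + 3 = (q - 3)*(q^2 - 1) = (q - 3)*(q - 1)*(q + 1)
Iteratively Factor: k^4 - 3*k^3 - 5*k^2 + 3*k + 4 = (k + 1)*(k^3 - 4*k^2 - k + 4) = (k - 4)*(k + 1)*(k^2 - 1) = (k - 4)*(k - 1)*(k + 1)*(k + 1)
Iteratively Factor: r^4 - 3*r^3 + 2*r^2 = (r)*(r^3 - 3*r^2 + 2*r) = r*(r - 2)*(r^2 - r) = r^2*(r - 2)*(r - 1)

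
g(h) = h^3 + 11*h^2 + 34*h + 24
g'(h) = 3*h^2 + 22*h + 34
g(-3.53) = -2.94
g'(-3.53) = -6.28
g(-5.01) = 4.01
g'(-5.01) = -0.92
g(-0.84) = 2.61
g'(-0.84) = 17.64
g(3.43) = 310.39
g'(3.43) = 144.75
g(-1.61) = -6.40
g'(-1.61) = 6.36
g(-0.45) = 10.84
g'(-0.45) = 24.71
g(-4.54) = 2.79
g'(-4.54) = -4.05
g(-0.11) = 20.39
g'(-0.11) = 31.62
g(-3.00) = -6.00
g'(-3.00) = -5.00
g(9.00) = 1950.00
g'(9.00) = 475.00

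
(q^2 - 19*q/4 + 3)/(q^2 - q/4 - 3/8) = 2*(q - 4)/(2*q + 1)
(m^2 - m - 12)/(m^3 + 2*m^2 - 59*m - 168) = (m - 4)/(m^2 - m - 56)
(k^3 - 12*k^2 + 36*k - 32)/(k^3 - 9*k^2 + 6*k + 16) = (k - 2)/(k + 1)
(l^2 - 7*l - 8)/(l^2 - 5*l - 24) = (l + 1)/(l + 3)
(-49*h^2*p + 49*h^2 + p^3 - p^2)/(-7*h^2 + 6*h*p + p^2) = (-7*h*p + 7*h + p^2 - p)/(-h + p)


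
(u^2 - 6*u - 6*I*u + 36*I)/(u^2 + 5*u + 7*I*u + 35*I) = (u^2 - 6*u*(1 + I) + 36*I)/(u^2 + u*(5 + 7*I) + 35*I)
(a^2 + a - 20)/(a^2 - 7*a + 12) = (a + 5)/(a - 3)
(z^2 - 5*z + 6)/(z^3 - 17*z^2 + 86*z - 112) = (z - 3)/(z^2 - 15*z + 56)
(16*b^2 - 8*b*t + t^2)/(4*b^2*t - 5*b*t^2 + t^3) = (-4*b + t)/(t*(-b + t))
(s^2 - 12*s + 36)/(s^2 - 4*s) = (s^2 - 12*s + 36)/(s*(s - 4))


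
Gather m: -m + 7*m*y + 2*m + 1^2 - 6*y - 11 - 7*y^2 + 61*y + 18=m*(7*y + 1) - 7*y^2 + 55*y + 8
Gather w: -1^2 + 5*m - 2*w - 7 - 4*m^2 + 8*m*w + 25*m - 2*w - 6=-4*m^2 + 30*m + w*(8*m - 4) - 14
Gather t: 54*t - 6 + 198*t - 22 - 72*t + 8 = 180*t - 20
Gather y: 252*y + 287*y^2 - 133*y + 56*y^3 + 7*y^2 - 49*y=56*y^3 + 294*y^2 + 70*y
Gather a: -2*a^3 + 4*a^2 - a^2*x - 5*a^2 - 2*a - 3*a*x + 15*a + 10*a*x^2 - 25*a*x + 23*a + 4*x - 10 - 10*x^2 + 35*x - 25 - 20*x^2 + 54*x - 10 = -2*a^3 + a^2*(-x - 1) + a*(10*x^2 - 28*x + 36) - 30*x^2 + 93*x - 45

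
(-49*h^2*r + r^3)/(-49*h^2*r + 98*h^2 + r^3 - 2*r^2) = r/(r - 2)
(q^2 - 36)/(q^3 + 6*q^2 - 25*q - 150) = (q - 6)/(q^2 - 25)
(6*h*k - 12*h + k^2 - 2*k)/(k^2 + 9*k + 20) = (6*h*k - 12*h + k^2 - 2*k)/(k^2 + 9*k + 20)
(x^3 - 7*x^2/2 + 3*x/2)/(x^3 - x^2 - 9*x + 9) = x*(2*x - 1)/(2*(x^2 + 2*x - 3))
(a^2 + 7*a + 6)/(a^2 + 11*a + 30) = (a + 1)/(a + 5)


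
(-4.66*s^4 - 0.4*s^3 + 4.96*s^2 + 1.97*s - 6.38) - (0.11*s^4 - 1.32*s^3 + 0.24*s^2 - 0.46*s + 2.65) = -4.77*s^4 + 0.92*s^3 + 4.72*s^2 + 2.43*s - 9.03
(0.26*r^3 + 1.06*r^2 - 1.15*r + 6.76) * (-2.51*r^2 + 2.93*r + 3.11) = -0.6526*r^5 - 1.8988*r^4 + 6.8009*r^3 - 17.0405*r^2 + 16.2303*r + 21.0236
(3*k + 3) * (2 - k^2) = -3*k^3 - 3*k^2 + 6*k + 6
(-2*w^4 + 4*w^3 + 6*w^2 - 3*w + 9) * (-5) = 10*w^4 - 20*w^3 - 30*w^2 + 15*w - 45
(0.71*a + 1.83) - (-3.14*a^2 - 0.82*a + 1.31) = 3.14*a^2 + 1.53*a + 0.52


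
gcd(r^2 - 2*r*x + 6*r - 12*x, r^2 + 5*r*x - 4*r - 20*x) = 1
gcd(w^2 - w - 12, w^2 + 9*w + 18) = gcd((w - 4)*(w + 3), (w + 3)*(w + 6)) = w + 3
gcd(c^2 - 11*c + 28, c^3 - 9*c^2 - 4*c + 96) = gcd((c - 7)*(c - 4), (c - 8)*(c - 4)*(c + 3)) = c - 4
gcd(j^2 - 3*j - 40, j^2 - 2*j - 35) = j + 5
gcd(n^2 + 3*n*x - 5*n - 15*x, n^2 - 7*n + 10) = n - 5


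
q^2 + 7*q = q*(q + 7)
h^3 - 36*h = h*(h - 6)*(h + 6)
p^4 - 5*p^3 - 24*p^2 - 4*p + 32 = (p - 8)*(p - 1)*(p + 2)^2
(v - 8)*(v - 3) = v^2 - 11*v + 24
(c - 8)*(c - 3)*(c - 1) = c^3 - 12*c^2 + 35*c - 24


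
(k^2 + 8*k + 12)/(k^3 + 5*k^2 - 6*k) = (k + 2)/(k*(k - 1))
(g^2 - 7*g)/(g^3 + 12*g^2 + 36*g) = (g - 7)/(g^2 + 12*g + 36)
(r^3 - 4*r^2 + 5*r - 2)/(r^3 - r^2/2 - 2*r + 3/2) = 2*(r - 2)/(2*r + 3)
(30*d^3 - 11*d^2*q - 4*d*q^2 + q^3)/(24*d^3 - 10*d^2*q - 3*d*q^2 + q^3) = (-5*d + q)/(-4*d + q)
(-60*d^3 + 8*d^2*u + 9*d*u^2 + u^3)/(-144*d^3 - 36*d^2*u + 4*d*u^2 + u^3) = (-10*d^2 + 3*d*u + u^2)/(-24*d^2 - 2*d*u + u^2)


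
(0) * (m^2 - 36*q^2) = 0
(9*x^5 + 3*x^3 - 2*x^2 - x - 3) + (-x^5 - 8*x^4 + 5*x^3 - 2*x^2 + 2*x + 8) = 8*x^5 - 8*x^4 + 8*x^3 - 4*x^2 + x + 5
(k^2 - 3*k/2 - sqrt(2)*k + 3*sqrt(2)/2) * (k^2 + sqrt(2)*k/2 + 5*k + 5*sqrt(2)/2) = k^4 - sqrt(2)*k^3/2 + 7*k^3/2 - 17*k^2/2 - 7*sqrt(2)*k^2/4 - 7*k/2 + 15*sqrt(2)*k/4 + 15/2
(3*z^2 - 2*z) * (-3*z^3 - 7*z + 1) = -9*z^5 + 6*z^4 - 21*z^3 + 17*z^2 - 2*z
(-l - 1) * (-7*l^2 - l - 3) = 7*l^3 + 8*l^2 + 4*l + 3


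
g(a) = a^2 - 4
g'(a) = 2*a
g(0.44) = -3.81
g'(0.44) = 0.88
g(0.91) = -3.17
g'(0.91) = 1.82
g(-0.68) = -3.54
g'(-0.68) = -1.36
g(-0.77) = -3.41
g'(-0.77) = -1.54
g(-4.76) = 18.66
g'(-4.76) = -9.52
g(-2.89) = 4.35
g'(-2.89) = -5.78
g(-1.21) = -2.54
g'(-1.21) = -2.42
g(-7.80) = 56.84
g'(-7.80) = -15.60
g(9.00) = 77.00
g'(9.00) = 18.00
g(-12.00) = 140.00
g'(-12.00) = -24.00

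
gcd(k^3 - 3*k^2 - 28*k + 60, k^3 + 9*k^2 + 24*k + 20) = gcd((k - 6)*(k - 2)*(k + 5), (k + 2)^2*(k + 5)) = k + 5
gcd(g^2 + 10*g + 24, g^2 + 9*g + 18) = g + 6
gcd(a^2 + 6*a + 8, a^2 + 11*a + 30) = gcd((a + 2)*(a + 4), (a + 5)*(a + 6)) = 1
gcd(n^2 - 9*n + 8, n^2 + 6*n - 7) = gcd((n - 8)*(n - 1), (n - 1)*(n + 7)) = n - 1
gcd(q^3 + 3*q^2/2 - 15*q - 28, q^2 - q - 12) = q - 4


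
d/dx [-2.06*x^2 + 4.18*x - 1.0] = 4.18 - 4.12*x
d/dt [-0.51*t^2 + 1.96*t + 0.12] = 1.96 - 1.02*t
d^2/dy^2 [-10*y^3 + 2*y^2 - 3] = 4 - 60*y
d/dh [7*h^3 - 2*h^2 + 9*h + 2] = 21*h^2 - 4*h + 9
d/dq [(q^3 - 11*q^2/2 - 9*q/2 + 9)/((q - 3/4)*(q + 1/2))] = 4*(16*q^4 - 8*q^3 + 76*q^2 - 222*q + 63)/(64*q^4 - 32*q^3 - 44*q^2 + 12*q + 9)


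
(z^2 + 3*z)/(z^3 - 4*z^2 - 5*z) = (z + 3)/(z^2 - 4*z - 5)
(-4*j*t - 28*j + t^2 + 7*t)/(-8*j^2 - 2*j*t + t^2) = (t + 7)/(2*j + t)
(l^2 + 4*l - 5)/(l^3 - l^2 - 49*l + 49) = (l + 5)/(l^2 - 49)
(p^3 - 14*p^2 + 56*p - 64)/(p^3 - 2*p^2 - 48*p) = (p^2 - 6*p + 8)/(p*(p + 6))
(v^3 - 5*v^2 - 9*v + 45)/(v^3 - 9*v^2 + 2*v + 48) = (v^2 - 2*v - 15)/(v^2 - 6*v - 16)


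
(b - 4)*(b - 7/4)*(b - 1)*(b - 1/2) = b^4 - 29*b^3/4 + 129*b^2/8 - 107*b/8 + 7/2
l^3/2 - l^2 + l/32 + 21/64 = (l/2 + 1/4)*(l - 7/4)*(l - 3/4)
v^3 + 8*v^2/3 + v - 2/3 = (v - 1/3)*(v + 1)*(v + 2)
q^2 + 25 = (q - 5*I)*(q + 5*I)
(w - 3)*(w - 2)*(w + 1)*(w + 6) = w^4 + 2*w^3 - 23*w^2 + 12*w + 36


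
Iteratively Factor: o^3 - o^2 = (o)*(o^2 - o) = o*(o - 1)*(o)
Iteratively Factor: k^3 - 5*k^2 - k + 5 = (k - 5)*(k^2 - 1) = (k - 5)*(k + 1)*(k - 1)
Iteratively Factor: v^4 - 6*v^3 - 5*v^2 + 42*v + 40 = (v + 1)*(v^3 - 7*v^2 + 2*v + 40) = (v - 5)*(v + 1)*(v^2 - 2*v - 8) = (v - 5)*(v - 4)*(v + 1)*(v + 2)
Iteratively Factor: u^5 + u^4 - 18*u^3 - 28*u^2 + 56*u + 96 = (u + 2)*(u^4 - u^3 - 16*u^2 + 4*u + 48) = (u + 2)*(u + 3)*(u^3 - 4*u^2 - 4*u + 16) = (u - 4)*(u + 2)*(u + 3)*(u^2 - 4) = (u - 4)*(u - 2)*(u + 2)*(u + 3)*(u + 2)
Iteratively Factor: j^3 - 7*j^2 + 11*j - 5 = (j - 1)*(j^2 - 6*j + 5) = (j - 5)*(j - 1)*(j - 1)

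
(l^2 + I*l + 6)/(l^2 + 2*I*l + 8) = (l + 3*I)/(l + 4*I)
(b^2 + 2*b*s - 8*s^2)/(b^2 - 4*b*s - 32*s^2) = (-b + 2*s)/(-b + 8*s)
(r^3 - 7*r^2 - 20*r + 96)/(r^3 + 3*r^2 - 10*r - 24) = (r - 8)/(r + 2)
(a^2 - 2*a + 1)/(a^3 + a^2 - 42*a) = (a^2 - 2*a + 1)/(a*(a^2 + a - 42))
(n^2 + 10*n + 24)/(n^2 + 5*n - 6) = (n + 4)/(n - 1)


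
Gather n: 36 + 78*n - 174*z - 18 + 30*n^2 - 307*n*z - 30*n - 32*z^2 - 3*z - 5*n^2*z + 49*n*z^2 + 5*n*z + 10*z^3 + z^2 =n^2*(30 - 5*z) + n*(49*z^2 - 302*z + 48) + 10*z^3 - 31*z^2 - 177*z + 18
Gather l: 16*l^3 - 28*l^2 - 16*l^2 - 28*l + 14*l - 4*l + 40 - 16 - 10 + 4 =16*l^3 - 44*l^2 - 18*l + 18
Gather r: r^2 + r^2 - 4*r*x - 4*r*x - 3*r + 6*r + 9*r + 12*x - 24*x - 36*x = 2*r^2 + r*(12 - 8*x) - 48*x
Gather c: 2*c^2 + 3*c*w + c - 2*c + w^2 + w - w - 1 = 2*c^2 + c*(3*w - 1) + w^2 - 1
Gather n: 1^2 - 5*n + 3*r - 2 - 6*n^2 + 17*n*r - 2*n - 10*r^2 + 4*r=-6*n^2 + n*(17*r - 7) - 10*r^2 + 7*r - 1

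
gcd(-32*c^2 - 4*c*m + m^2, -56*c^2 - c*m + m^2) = 8*c - m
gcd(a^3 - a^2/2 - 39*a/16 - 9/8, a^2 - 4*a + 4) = a - 2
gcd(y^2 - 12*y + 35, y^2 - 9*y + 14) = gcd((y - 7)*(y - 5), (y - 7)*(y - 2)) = y - 7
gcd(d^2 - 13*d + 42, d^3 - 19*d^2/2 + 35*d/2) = d - 7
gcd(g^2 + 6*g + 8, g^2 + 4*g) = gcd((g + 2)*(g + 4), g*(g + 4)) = g + 4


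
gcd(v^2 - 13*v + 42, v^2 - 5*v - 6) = v - 6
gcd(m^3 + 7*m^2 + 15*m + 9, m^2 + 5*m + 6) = m + 3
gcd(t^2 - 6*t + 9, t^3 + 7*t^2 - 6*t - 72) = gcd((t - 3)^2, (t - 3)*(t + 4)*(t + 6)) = t - 3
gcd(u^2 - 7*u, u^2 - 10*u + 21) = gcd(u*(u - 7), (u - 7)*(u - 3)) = u - 7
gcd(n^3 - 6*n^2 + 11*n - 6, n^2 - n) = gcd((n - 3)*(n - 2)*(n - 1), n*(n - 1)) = n - 1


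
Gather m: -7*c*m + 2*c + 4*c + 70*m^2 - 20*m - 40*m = 6*c + 70*m^2 + m*(-7*c - 60)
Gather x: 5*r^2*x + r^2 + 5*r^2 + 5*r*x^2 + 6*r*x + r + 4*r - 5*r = 6*r^2 + 5*r*x^2 + x*(5*r^2 + 6*r)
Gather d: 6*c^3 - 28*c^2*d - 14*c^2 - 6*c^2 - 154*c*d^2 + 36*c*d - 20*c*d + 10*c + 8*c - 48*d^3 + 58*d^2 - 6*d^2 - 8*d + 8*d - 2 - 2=6*c^3 - 20*c^2 + 18*c - 48*d^3 + d^2*(52 - 154*c) + d*(-28*c^2 + 16*c) - 4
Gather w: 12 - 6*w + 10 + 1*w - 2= 20 - 5*w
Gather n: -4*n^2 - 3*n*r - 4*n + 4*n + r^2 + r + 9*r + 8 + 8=-4*n^2 - 3*n*r + r^2 + 10*r + 16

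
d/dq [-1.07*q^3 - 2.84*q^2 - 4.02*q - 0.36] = -3.21*q^2 - 5.68*q - 4.02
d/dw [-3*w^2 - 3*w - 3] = -6*w - 3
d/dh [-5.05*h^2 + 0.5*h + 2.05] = 0.5 - 10.1*h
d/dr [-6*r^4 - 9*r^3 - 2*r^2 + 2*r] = -24*r^3 - 27*r^2 - 4*r + 2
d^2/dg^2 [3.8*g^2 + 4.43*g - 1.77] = 7.60000000000000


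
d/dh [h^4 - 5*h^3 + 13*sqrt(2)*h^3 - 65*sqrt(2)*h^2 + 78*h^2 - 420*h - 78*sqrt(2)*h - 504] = 4*h^3 - 15*h^2 + 39*sqrt(2)*h^2 - 130*sqrt(2)*h + 156*h - 420 - 78*sqrt(2)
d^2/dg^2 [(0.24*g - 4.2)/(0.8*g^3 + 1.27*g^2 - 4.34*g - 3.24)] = (0.9216*g^5 - 30.79296*g^4 - 65.834448*g^3 + 54.31428*g^2 + 79.504272*g - 199.532928)/(0.512*g^9 + 2.4384*g^8 - 4.46184*g^7 - 30.629057*g^6 + 4.454442*g^5 + 123.581928*g^4 + 50.597128*g^3 - 143.086176*g^2 - 136.678752*g - 34.012224)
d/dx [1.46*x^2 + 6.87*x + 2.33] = 2.92*x + 6.87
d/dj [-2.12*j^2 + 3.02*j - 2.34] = 3.02 - 4.24*j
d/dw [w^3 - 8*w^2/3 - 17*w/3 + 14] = 3*w^2 - 16*w/3 - 17/3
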